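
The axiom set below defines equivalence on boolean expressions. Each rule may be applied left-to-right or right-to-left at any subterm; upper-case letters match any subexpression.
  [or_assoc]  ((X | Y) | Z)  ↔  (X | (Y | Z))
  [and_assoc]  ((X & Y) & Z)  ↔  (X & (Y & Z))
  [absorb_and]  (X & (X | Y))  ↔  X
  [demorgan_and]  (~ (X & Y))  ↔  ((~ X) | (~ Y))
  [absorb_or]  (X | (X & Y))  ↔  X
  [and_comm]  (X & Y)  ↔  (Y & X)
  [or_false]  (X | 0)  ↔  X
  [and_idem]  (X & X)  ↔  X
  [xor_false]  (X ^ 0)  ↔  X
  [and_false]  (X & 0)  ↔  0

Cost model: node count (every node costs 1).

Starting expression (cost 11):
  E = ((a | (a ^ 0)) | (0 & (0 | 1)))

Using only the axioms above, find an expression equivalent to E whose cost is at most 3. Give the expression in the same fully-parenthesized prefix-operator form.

1. [absorb_and →] (0 & (0 | 1))  →  0;  E = ((a | (a ^ 0)) | 0)
2. [or_false →] ((a | (a ^ 0)) | 0)  →  (a | (a ^ 0))
3. [xor_false →] (a ^ 0)  →  a;  cost 3 ≤ 3, done

(a | a)   [cost 3]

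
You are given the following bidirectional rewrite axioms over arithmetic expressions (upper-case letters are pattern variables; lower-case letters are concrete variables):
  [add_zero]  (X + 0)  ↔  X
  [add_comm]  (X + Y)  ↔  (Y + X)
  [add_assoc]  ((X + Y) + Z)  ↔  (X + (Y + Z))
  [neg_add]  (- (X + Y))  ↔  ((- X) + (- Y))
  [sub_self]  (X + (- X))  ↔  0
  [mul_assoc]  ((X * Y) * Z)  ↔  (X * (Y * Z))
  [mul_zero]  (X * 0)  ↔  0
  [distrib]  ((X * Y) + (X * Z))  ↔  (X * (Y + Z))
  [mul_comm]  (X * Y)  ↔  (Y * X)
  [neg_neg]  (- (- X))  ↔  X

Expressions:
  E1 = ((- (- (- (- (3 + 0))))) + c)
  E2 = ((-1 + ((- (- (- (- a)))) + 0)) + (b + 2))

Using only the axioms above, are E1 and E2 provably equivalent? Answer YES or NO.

NO

The axioms are sound identities: if E1 ↔* E2 then E1 and E2 evaluate identically under any assignment.
Under a=0, b=0, c=0: E1 evaluates to 3, E2 to 1. Distinct ⇒ no rewrite sequence connects them.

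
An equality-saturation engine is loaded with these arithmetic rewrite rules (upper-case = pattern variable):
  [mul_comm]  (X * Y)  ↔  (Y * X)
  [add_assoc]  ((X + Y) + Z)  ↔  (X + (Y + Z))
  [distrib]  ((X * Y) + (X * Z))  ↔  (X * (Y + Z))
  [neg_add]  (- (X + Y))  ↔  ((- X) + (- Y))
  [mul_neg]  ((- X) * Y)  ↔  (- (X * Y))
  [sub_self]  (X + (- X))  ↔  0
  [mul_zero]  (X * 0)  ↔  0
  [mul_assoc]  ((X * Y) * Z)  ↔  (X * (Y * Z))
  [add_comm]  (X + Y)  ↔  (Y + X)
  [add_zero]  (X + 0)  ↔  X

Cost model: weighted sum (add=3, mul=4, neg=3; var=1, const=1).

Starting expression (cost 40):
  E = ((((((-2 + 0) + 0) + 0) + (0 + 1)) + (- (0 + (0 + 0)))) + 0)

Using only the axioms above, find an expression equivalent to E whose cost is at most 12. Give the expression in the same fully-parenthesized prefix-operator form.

((1 + -2) + (- 0))   [cost 12]

1. [add_zero →] (((-2 + 0) + 0) + 0)  →  ((-2 + 0) + 0);  E = (((((-2 + 0) + 0) + (0 + 1)) + (- (0 + (0 + 0)))) + 0)
2. [add_comm →] (((-2 + 0) + 0) + (0 + 1))  →  ((0 + 1) + ((-2 + 0) + 0));  E = ((((0 + 1) + ((-2 + 0) + 0)) + (- (0 + (0 + 0)))) + 0)
3. [add_comm →] (0 + 1)  →  (1 + 0);  E = ((((1 + 0) + ((-2 + 0) + 0)) + (- (0 + (0 + 0)))) + 0)
4. [add_zero →] (1 + 0)  →  1;  E = (((1 + ((-2 + 0) + 0)) + (- (0 + (0 + 0)))) + 0)
5. [add_zero →] (-2 + 0)  →  -2;  E = (((1 + (-2 + 0)) + (- (0 + (0 + 0)))) + 0)
6. [add_zero →] (-2 + 0)  →  -2;  E = (((1 + -2) + (- (0 + (0 + 0)))) + 0)
7. [add_zero →] (((1 + -2) + (- (0 + (0 + 0)))) + 0)  →  ((1 + -2) + (- (0 + (0 + 0))))
8. [add_zero →] (0 + 0)  →  0;  E = ((1 + -2) + (- (0 + 0)))
9. [add_zero →] (0 + 0)  →  0;  cost 12 ≤ 12, done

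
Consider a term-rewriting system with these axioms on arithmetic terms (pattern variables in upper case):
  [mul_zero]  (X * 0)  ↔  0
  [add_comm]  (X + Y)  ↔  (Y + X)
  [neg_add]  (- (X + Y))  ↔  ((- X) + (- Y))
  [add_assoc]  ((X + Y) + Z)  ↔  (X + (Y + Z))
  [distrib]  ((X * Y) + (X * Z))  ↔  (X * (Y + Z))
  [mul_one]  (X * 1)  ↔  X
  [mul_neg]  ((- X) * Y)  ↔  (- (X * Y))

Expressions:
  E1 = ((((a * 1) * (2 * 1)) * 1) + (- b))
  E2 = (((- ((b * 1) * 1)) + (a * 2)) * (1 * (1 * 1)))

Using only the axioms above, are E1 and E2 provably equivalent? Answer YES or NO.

1. [mul_one →] (a * 1)  →  a;  E1 = (((a * (2 * 1)) * 1) + (- b))
2. [mul_one →] (2 * 1)  →  2;  E1 = (((a * 2) * 1) + (- b))
3. [mul_one →] ((a * 2) * 1)  →  (a * 2);  E1 = ((a * 2) + (- b))
4. [mul_one ←] b  →  (b * 1);  E1 = ((a * 2) + (- (b * 1)))
5. [mul_one ←] ((a * 2) + (- (b * 1)))  →  (((a * 2) + (- (b * 1))) * 1)
6. [add_comm →] ((a * 2) + (- (b * 1)))  →  ((- (b * 1)) + (a * 2));  E1 = (((- (b * 1)) + (a * 2)) * 1)
7. [mul_one ←] 1  →  (1 * 1);  E1 = (((- (b * 1)) + (a * 2)) * (1 * 1))
8. [mul_one ←] 1  →  (1 * 1);  E1 = (((- (b * 1)) + (a * 2)) * (1 * (1 * 1)))
9. [mul_one ←] (b * 1)  →  ((b * 1) * 1);  this is E2

YES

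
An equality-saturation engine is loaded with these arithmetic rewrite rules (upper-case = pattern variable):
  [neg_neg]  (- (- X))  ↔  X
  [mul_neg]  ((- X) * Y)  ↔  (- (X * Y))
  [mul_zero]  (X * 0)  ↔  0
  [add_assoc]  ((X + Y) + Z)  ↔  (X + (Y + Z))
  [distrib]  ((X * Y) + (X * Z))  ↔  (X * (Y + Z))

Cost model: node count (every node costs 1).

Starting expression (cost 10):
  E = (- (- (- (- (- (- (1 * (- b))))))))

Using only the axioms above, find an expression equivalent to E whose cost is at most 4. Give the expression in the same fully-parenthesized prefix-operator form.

(1 * (- b))   [cost 4]

step 1: neg_neg (→) rewrites (- (- (- (- (- (1 * (- b))))))) into (- (- (- (1 * (- b))))), now (- (- (- (- (1 * (- b))))))
step 2: neg_neg (→) rewrites (- (- (- (- (1 * (- b)))))) into (- (- (1 * (- b))))
step 3: neg_neg (→) rewrites (- (- (1 * (- b)))) into (1 * (- b)), reaching cost 4 (bound 4)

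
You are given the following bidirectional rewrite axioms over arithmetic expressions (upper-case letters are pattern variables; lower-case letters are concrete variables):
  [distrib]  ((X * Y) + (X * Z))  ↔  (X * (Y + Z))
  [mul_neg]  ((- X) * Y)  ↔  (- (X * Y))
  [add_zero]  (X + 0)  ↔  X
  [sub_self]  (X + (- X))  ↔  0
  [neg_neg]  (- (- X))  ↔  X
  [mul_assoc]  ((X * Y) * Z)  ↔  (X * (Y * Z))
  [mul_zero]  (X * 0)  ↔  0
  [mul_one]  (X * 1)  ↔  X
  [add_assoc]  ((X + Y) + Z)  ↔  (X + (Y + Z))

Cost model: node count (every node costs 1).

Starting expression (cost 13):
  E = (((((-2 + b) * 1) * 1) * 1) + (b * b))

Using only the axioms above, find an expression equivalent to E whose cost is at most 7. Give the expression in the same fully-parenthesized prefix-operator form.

1. [mul_one →] ((-2 + b) * 1)  →  (-2 + b);  E = ((((-2 + b) * 1) * 1) + (b * b))
2. [mul_one →] (((-2 + b) * 1) * 1)  →  ((-2 + b) * 1);  E = (((-2 + b) * 1) + (b * b))
3. [mul_one →] ((-2 + b) * 1)  →  (-2 + b);  cost 7 ≤ 7, done

((-2 + b) + (b * b))   [cost 7]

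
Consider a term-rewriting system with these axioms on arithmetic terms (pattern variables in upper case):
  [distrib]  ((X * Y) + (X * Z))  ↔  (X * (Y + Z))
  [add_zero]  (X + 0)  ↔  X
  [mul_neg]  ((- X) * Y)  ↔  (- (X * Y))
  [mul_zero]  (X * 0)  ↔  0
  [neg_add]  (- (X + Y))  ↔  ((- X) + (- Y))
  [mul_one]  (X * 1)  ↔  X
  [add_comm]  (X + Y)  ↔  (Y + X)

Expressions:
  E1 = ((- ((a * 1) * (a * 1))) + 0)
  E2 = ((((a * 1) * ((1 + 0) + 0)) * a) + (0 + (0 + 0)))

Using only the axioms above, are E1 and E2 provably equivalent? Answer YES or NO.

NO

The axioms are sound identities: if E1 ↔* E2 then E1 and E2 evaluate identically under any assignment.
Under a=1: E1 evaluates to -1, E2 to 1. Distinct ⇒ no rewrite sequence connects them.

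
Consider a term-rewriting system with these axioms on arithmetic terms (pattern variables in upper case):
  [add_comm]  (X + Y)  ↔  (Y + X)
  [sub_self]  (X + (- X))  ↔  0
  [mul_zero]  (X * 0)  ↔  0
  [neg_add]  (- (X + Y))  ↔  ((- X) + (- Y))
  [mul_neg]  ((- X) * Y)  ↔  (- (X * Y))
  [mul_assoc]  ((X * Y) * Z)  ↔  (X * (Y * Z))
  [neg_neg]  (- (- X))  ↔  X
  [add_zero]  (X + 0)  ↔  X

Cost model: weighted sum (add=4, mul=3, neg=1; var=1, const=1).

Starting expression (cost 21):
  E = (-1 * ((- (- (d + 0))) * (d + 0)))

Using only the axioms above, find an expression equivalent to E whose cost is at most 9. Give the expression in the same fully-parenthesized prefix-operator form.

1. [add_zero →] (d + 0)  →  d;  E = (-1 * ((- (- (d + 0))) * d))
2. [neg_neg →] (- (- (d + 0)))  →  (d + 0);  E = (-1 * ((d + 0) * d))
3. [add_zero →] (d + 0)  →  d;  cost 9 ≤ 9, done

(-1 * (d * d))   [cost 9]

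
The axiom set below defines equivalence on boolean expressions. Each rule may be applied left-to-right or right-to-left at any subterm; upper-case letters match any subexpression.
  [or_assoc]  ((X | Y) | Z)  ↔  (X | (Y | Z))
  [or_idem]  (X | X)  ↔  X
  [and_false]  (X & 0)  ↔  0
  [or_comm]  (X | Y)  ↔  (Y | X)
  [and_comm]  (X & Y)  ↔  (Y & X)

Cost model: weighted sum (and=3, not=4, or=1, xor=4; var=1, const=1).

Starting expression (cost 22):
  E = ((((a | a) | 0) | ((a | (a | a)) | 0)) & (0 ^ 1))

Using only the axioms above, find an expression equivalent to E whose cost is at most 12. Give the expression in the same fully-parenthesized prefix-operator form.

((a | 0) & (0 ^ 1))   [cost 12]

step 1: or_idem (→) rewrites (a | a) into a, now ((((a | a) | 0) | ((a | a) | 0)) & (0 ^ 1))
step 2: or_idem (→) rewrites (((a | a) | 0) | ((a | a) | 0)) into ((a | a) | 0), now (((a | a) | 0) & (0 ^ 1))
step 3: or_idem (→) rewrites (a | a) into a, reaching cost 12 (bound 12)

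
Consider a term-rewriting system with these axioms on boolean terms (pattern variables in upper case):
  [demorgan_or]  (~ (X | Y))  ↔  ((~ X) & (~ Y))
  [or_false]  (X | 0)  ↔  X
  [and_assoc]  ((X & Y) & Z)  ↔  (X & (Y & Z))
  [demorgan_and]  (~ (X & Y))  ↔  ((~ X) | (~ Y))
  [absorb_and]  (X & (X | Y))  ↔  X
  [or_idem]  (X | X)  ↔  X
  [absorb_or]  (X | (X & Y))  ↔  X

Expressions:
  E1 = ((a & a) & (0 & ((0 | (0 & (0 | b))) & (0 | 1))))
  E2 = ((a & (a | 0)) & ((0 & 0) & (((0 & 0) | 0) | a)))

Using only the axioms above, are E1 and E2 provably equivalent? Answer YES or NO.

1. [absorb_and →] (0 & (0 | b))  →  0;  E1 = ((a & a) & (0 & ((0 | 0) & (0 | 1))))
2. [or_false →] (0 | 0)  →  0;  E1 = ((a & a) & (0 & (0 & (0 | 1))))
3. [absorb_and →] (0 & (0 | 1))  →  0;  E1 = ((a & a) & (0 & 0))
4. [absorb_and ←] (0 & 0)  →  ((0 & 0) & ((0 & 0) | a));  E1 = ((a & a) & ((0 & 0) & ((0 & 0) | a)))
5. [or_false ←] a  →  (a | 0);  E1 = ((a & (a | 0)) & ((0 & 0) & ((0 & 0) | a)))
6. [or_false ←] (0 & 0)  →  ((0 & 0) | 0);  this is E2

YES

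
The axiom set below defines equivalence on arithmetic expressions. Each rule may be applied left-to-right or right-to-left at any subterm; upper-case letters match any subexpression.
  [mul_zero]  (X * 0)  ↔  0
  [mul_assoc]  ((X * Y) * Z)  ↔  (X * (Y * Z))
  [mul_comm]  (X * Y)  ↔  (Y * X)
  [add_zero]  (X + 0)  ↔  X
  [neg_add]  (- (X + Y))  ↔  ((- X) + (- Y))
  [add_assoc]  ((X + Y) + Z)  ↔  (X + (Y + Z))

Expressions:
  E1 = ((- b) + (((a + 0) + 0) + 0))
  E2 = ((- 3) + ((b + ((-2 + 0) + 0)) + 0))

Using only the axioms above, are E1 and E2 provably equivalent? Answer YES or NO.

The axioms are sound identities: if E1 ↔* E2 then E1 and E2 evaluate identically under any assignment.
Under a=0, b=0: E1 evaluates to 0, E2 to -5. Distinct ⇒ no rewrite sequence connects them.

NO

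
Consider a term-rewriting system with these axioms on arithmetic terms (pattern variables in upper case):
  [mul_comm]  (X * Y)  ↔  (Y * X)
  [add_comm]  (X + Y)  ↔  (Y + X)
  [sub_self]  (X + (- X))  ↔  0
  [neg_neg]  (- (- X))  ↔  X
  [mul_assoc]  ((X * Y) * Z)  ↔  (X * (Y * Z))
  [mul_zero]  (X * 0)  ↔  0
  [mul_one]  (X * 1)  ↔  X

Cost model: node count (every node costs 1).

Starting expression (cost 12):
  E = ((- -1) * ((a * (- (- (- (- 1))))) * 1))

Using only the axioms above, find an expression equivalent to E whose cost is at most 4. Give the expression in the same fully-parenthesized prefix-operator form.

(1) (- (- 1))  =[neg_neg →]=  1    ⊢ ((- -1) * ((a * (- (- 1))) * 1))
(2) (- (- 1))  =[neg_neg →]=  1    ⊢ ((- -1) * ((a * 1) * 1))
(3) (a * 1)  =[mul_one →]=  a    ⊢ ((- -1) * (a * 1))
(4) (a * 1)  =[mul_one →]=  a    ⊢ cost 4, within 4

((- -1) * a)   [cost 4]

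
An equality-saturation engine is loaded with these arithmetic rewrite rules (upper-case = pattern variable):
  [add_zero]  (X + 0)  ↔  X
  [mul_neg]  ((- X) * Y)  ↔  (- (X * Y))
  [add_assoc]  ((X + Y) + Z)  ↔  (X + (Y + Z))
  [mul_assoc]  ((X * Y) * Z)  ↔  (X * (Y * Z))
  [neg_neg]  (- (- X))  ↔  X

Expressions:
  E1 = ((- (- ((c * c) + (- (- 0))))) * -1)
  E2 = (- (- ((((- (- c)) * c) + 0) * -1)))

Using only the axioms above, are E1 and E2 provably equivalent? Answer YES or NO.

step 1: neg_neg (→) rewrites (- (- 0)) into 0, now ((- (- ((c * c) + 0))) * -1)
step 2: neg_neg (→) rewrites (- (- ((c * c) + 0))) into ((c * c) + 0), now (((c * c) + 0) * -1)
step 3: add_zero (→) rewrites ((c * c) + 0) into (c * c), now ((c * c) * -1)
step 4: neg_neg (←) rewrites c into (- (- c)), now (((- (- c)) * c) * -1)
step 5: add_zero (←) rewrites ((- (- c)) * c) into (((- (- c)) * c) + 0), now ((((- (- c)) * c) + 0) * -1)
step 6: neg_neg (←) rewrites ((((- (- c)) * c) + 0) * -1) into (- (- ((((- (- c)) * c) + 0) * -1))), which is E2

YES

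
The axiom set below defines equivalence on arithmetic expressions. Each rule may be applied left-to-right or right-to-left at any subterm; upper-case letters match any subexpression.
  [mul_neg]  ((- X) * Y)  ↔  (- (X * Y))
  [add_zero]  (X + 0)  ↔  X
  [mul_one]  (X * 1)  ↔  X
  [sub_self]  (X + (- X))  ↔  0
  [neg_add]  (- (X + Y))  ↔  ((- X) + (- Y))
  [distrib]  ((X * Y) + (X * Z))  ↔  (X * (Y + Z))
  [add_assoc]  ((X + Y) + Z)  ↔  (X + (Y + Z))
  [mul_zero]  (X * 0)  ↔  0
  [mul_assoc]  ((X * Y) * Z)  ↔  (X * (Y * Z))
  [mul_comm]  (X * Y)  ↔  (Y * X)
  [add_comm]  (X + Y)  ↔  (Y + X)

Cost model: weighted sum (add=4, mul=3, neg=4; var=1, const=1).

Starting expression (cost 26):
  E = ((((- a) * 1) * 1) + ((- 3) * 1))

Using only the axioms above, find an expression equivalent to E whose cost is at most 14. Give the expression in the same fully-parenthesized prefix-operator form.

1. [mul_one →] ((- a) * 1)  →  (- a);  E = (((- a) * 1) + ((- 3) * 1))
2. [mul_one →] ((- 3) * 1)  →  (- 3);  E = (((- a) * 1) + (- 3))
3. [mul_one →] ((- a) * 1)  →  (- a);  cost 14 ≤ 14, done

((- a) + (- 3))   [cost 14]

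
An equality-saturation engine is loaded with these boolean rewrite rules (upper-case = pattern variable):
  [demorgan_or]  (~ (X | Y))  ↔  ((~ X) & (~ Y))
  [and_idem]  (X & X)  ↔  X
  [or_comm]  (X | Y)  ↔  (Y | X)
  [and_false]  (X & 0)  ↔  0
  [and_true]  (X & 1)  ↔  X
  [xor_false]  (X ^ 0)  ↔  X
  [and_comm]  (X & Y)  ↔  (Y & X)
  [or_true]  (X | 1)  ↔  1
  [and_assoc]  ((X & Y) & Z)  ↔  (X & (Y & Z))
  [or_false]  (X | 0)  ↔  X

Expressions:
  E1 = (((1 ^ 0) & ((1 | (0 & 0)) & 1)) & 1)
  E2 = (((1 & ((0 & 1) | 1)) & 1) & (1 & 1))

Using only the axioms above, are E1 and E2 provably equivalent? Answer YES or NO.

(1) (0 & 0)  =[and_idem →]=  0    ⊢ (((1 ^ 0) & ((1 | 0) & 1)) & 1)
(2) (1 ^ 0)  =[xor_false →]=  1    ⊢ ((1 & ((1 | 0) & 1)) & 1)
(3) (1 | 0)  =[or_false →]=  1    ⊢ ((1 & (1 & 1)) & 1)
(4) ((1 & (1 & 1)) & 1)  =[and_true →]=  (1 & (1 & 1))
(5) (1 & (1 & 1))  =[and_comm →]=  ((1 & 1) & 1)
(6) 1  =[or_false ←]=  (1 | 0)    ⊢ (((1 | 0) & 1) & 1)
(7) ((1 | 0) & 1)  =[and_comm →]=  (1 & (1 | 0))    ⊢ ((1 & (1 | 0)) & 1)
(8) (1 | 0)  =[or_comm →]=  (0 | 1)    ⊢ ((1 & (0 | 1)) & 1)
(9) ((1 & (0 | 1)) & 1)  =[and_true ←]=  (((1 & (0 | 1)) & 1) & 1)
(10) 1  =[and_idem ←]=  (1 & 1)    ⊢ (((1 & (0 | 1)) & 1) & (1 & 1))
(11) 0  =[and_true ←]=  (0 & 1)    ⊢ E2

YES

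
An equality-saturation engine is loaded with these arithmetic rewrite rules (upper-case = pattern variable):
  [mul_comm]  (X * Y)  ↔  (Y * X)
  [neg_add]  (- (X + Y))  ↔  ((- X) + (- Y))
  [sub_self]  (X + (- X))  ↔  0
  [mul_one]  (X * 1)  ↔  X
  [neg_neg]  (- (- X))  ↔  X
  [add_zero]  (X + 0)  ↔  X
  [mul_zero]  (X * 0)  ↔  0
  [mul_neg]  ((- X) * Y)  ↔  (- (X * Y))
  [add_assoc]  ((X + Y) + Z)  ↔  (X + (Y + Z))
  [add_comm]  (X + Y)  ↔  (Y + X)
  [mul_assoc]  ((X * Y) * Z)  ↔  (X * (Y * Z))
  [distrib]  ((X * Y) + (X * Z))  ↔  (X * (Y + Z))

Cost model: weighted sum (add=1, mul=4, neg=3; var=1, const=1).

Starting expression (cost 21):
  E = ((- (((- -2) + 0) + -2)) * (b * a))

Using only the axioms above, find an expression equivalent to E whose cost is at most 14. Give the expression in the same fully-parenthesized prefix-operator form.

(1) ((- -2) + 0)  =[add_zero →]=  (- -2)    ⊢ ((- ((- -2) + -2)) * (b * a))
(2) ((- -2) + -2)  =[add_comm →]=  (-2 + (- -2))    ⊢ ((- (-2 + (- -2))) * (b * a))
(3) (-2 + (- -2))  =[sub_self →]=  0    ⊢ cost 14, within 14

((- 0) * (b * a))   [cost 14]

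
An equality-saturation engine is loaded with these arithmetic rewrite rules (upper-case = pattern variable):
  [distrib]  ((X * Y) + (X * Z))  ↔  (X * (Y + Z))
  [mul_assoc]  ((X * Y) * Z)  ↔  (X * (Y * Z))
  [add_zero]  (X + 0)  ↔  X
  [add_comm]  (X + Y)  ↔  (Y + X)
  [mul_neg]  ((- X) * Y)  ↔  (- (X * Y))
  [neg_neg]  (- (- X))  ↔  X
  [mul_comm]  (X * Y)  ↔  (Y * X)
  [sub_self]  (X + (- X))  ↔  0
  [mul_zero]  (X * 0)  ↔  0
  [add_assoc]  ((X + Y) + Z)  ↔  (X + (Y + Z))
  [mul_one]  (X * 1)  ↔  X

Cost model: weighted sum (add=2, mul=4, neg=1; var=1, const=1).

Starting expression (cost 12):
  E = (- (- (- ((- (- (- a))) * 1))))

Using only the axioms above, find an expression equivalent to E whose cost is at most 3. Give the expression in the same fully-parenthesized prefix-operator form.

(- (- a))   [cost 3]

step 1: mul_one (→) rewrites ((- (- (- a))) * 1) into (- (- (- a))), now (- (- (- (- (- (- a))))))
step 2: neg_neg (→) rewrites (- (- (- a))) into (- a), now (- (- (- (- a))))
step 3: neg_neg (→) rewrites (- (- a)) into a, reaching cost 3 (bound 3)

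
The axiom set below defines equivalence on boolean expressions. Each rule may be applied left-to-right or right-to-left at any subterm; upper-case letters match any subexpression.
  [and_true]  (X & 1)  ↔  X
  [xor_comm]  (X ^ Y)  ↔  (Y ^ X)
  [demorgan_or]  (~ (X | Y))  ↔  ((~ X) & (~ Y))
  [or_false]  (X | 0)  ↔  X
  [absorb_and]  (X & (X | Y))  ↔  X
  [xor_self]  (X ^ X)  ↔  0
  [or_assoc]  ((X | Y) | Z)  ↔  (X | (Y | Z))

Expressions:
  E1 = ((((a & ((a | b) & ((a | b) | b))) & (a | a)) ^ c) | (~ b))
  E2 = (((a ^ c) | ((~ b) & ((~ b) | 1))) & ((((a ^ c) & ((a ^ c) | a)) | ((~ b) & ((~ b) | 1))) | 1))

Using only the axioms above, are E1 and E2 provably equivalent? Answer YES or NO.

YES

1. [absorb_and →] ((a | b) & ((a | b) | b))  →  (a | b);  E1 = ((((a & (a | b)) & (a | a)) ^ c) | (~ b))
2. [absorb_and →] (a & (a | b))  →  a;  E1 = (((a & (a | a)) ^ c) | (~ b))
3. [absorb_and →] (a & (a | a))  →  a;  E1 = ((a ^ c) | (~ b))
4. [absorb_and ←] (~ b)  →  ((~ b) & ((~ b) | 1));  E1 = ((a ^ c) | ((~ b) & ((~ b) | 1)))
5. [absorb_and ←] ((a ^ c) | ((~ b) & ((~ b) | 1)))  →  (((a ^ c) | ((~ b) & ((~ b) | 1))) & (((a ^ c) | ((~ b) & ((~ b) | 1))) | 1))
6. [absorb_and ←] (a ^ c)  →  ((a ^ c) & ((a ^ c) | a));  this is E2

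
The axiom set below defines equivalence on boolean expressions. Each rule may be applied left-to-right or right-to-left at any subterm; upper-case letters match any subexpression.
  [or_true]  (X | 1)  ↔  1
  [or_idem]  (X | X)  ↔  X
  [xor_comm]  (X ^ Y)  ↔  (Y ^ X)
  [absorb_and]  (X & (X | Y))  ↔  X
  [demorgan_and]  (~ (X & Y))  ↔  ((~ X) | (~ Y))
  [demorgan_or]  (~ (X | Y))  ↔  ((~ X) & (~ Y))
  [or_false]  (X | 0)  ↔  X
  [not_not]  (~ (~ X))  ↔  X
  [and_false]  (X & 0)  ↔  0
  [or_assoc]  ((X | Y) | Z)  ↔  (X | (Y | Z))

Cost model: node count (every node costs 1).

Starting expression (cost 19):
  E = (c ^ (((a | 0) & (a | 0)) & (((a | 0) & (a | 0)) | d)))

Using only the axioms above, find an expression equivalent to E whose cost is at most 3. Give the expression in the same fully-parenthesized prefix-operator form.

step 1: absorb_and (→) rewrites (((a | 0) & (a | 0)) & (((a | 0) & (a | 0)) | d)) into ((a | 0) & (a | 0)), now (c ^ ((a | 0) & (a | 0)))
step 2: or_false (→) rewrites (a | 0) into a, now (c ^ (a & (a | 0)))
step 3: absorb_and (→) rewrites (a & (a | 0)) into a, reaching cost 3 (bound 3)

(c ^ a)   [cost 3]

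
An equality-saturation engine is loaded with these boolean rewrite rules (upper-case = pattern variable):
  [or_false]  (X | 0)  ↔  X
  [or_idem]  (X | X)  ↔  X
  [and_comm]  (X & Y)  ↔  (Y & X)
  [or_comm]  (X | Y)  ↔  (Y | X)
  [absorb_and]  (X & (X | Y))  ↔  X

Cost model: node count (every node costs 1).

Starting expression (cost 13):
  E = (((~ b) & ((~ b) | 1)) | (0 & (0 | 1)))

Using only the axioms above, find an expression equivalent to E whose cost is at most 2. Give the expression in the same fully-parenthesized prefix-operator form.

(~ b)   [cost 2]

1. [absorb_and →] ((~ b) & ((~ b) | 1))  →  (~ b);  E = ((~ b) | (0 & (0 | 1)))
2. [absorb_and →] (0 & (0 | 1))  →  0;  E = ((~ b) | 0)
3. [or_false →] ((~ b) | 0)  →  (~ b);  cost 2 ≤ 2, done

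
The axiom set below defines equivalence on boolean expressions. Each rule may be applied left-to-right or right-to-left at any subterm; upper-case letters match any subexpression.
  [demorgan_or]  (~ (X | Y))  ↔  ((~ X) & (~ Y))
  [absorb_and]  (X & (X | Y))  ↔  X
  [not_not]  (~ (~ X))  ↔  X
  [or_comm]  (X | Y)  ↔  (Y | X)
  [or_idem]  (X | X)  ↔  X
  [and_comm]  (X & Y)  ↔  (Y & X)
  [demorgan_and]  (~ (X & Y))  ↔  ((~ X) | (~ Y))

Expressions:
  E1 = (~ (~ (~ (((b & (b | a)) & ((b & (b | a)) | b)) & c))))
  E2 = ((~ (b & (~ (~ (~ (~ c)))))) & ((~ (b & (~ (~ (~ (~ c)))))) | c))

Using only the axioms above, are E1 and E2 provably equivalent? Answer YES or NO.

(1) ((b & (b | a)) & ((b & (b | a)) | b))  =[absorb_and →]=  (b & (b | a))    ⊢ (~ (~ (~ ((b & (b | a)) & c))))
(2) (b & (b | a))  =[absorb_and →]=  b    ⊢ (~ (~ (~ (b & c))))
(3) (~ (~ (b & c)))  =[not_not →]=  (b & c)    ⊢ (~ (b & c))
(4) c  =[not_not ←]=  (~ (~ c))    ⊢ (~ (b & (~ (~ c))))
(5) (~ (~ c))  =[not_not ←]=  (~ (~ (~ (~ c))))    ⊢ (~ (b & (~ (~ (~ (~ c))))))
(6) (~ (b & (~ (~ (~ (~ c))))))  =[absorb_and ←]=  ((~ (b & (~ (~ (~ (~ c)))))) & ((~ (b & (~ (~ (~ (~ c)))))) | c))    ⊢ E2

YES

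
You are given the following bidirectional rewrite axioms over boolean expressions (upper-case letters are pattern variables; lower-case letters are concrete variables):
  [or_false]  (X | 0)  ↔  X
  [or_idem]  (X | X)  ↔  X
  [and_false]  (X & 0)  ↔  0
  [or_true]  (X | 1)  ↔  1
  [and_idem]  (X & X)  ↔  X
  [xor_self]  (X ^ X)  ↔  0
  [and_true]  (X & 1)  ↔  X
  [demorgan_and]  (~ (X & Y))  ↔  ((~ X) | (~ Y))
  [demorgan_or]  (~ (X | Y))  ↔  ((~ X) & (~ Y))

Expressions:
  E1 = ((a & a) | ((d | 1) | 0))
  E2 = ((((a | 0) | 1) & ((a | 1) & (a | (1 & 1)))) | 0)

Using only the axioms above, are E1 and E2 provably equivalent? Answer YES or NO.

(1) ((d | 1) | 0)  =[or_false →]=  (d | 1)    ⊢ ((a & a) | (d | 1))
(2) (d | 1)  =[or_true →]=  1    ⊢ ((a & a) | 1)
(3) (a & a)  =[and_idem →]=  a    ⊢ (a | 1)
(4) (a | 1)  =[or_false ←]=  ((a | 1) | 0)
(5) (a | 1)  =[and_idem ←]=  ((a | 1) & (a | 1))    ⊢ (((a | 1) & (a | 1)) | 0)
(6) (a | 1)  =[and_idem ←]=  ((a | 1) & (a | 1))    ⊢ (((a | 1) & ((a | 1) & (a | 1))) | 0)
(7) a  =[or_false ←]=  (a | 0)    ⊢ ((((a | 0) | 1) & ((a | 1) & (a | 1))) | 0)
(8) 1  =[and_true ←]=  (1 & 1)    ⊢ E2

YES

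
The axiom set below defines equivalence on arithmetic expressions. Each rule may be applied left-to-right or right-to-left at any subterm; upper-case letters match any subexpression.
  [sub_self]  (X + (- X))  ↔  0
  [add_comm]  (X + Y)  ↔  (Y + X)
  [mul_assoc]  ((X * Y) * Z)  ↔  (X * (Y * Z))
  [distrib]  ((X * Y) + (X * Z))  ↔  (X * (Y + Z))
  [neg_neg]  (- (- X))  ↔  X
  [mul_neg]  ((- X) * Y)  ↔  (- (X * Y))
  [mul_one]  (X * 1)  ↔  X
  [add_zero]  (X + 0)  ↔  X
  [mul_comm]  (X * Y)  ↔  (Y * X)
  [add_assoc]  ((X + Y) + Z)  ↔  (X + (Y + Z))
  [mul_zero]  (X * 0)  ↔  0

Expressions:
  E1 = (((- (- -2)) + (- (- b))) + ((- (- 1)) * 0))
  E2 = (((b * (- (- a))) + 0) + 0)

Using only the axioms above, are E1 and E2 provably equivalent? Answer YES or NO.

All listed rules preserve value, hence provable equivalence implies equal values everywhere; look for a separating assignment.
a=0, b=0 gives E1 ↦ -2, E2 ↦ 0; values differ ⇒ not provably equivalent.

NO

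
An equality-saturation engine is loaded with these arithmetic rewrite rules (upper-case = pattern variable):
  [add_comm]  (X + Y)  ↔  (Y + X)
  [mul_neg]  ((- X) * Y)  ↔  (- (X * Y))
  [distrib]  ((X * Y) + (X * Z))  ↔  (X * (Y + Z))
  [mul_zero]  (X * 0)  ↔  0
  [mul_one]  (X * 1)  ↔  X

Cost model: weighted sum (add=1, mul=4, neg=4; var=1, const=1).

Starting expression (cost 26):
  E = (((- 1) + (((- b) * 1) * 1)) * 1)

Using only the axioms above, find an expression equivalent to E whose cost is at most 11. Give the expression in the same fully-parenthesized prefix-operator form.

((- 1) + (- b))   [cost 11]

1. [mul_one →] (((- b) * 1) * 1)  →  ((- b) * 1);  E = (((- 1) + ((- b) * 1)) * 1)
2. [mul_one →] ((- b) * 1)  →  (- b);  E = (((- 1) + (- b)) * 1)
3. [mul_one →] (((- 1) + (- b)) * 1)  →  ((- 1) + (- b));  cost 11 ≤ 11, done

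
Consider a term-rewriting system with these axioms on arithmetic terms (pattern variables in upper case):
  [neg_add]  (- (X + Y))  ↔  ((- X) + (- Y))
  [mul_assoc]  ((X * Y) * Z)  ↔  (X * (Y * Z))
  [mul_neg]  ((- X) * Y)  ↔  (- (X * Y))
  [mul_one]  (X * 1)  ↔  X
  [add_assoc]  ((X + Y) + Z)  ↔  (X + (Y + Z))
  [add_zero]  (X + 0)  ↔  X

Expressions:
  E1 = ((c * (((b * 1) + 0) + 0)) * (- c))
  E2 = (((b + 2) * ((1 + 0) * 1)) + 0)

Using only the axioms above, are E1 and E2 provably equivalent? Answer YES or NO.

Every axiom is a valid identity, so a rewrite proof would force E1 and E2 to agree under every assignment.
At b=0, c=0: E1 = 0 but E2 = 2; they differ, so no derivation exists.

NO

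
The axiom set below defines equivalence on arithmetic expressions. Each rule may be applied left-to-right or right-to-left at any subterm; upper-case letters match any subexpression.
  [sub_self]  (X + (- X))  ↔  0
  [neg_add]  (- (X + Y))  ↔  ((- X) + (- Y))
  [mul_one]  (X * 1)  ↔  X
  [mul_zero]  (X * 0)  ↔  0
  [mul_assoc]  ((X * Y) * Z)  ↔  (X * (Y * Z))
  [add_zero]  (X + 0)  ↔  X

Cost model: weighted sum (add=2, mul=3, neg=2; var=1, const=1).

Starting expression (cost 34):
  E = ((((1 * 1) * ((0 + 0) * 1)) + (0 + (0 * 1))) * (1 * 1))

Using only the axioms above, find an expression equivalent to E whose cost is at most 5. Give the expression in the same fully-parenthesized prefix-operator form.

1. [mul_one →] ((0 + 0) * 1)  →  (0 + 0);  E = ((((1 * 1) * (0 + 0)) + (0 + (0 * 1))) * (1 * 1))
2. [mul_one →] (1 * 1)  →  1;  E = ((((1 * 1) * (0 + 0)) + (0 + (0 * 1))) * 1)
3. [mul_one →] (0 * 1)  →  0;  E = ((((1 * 1) * (0 + 0)) + (0 + 0)) * 1)
4. [add_zero →] (0 + 0)  →  0;  E = ((((1 * 1) * (0 + 0)) + 0) * 1)
5. [mul_one →] ((((1 * 1) * (0 + 0)) + 0) * 1)  →  (((1 * 1) * (0 + 0)) + 0)
6. [mul_one →] (1 * 1)  →  1;  E = ((1 * (0 + 0)) + 0)
7. [add_zero →] ((1 * (0 + 0)) + 0)  →  (1 * (0 + 0))
8. [add_zero →] (0 + 0)  →  0;  cost 5 ≤ 5, done

(1 * 0)   [cost 5]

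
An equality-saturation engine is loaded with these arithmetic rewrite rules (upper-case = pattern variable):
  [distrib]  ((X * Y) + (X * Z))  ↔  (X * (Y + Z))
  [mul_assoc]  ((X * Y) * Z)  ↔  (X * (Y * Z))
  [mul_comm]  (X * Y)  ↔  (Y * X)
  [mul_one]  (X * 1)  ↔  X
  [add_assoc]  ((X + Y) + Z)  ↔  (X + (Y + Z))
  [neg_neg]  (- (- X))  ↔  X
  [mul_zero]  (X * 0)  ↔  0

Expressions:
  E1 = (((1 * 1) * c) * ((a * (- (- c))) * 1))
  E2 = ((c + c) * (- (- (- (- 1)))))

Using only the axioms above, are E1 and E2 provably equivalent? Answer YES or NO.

The axioms are sound identities: if E1 ↔* E2 then E1 and E2 evaluate identically under any assignment.
Under a=0, c=1: E1 evaluates to 0, E2 to 2. Distinct ⇒ no rewrite sequence connects them.

NO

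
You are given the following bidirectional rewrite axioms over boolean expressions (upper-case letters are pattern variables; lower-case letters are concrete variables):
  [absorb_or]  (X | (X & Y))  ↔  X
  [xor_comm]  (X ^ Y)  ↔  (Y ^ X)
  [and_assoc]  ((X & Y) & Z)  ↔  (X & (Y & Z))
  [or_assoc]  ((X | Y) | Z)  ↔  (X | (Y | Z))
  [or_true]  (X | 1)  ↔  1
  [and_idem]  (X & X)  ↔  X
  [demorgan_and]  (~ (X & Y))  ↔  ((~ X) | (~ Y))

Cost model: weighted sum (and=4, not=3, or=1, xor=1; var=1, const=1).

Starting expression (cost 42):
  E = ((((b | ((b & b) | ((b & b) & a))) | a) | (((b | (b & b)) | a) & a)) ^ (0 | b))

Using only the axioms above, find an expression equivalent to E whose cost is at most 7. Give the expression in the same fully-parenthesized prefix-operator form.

(1) ((b & b) | ((b & b) & a))  =[absorb_or →]=  (b & b)    ⊢ ((((b | (b & b)) | a) | (((b | (b & b)) | a) & a)) ^ (0 | b))
(2) (((b | (b & b)) | a) | (((b | (b & b)) | a) & a))  =[absorb_or →]=  ((b | (b & b)) | a)    ⊢ (((b | (b & b)) | a) ^ (0 | b))
(3) (b | (b & b))  =[absorb_or →]=  b    ⊢ cost 7, within 7

((b | a) ^ (0 | b))   [cost 7]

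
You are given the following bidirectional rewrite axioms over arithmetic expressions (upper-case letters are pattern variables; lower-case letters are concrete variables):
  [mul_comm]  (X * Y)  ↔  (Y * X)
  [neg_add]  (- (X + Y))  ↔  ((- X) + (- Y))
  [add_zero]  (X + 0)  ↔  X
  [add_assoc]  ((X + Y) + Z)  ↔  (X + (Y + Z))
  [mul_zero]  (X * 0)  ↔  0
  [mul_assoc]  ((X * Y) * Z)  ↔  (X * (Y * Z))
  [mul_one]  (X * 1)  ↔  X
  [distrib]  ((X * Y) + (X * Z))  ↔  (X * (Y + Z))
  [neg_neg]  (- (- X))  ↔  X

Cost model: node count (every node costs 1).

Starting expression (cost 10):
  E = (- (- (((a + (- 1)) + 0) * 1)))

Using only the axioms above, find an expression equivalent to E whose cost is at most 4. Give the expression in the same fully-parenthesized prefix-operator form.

(a + (- 1))   [cost 4]

(1) (- (- (((a + (- 1)) + 0) * 1)))  =[neg_neg →]=  (((a + (- 1)) + 0) * 1)
(2) ((a + (- 1)) + 0)  =[add_zero →]=  (a + (- 1))    ⊢ ((a + (- 1)) * 1)
(3) ((a + (- 1)) * 1)  =[mul_one →]=  (a + (- 1))    ⊢ cost 4, within 4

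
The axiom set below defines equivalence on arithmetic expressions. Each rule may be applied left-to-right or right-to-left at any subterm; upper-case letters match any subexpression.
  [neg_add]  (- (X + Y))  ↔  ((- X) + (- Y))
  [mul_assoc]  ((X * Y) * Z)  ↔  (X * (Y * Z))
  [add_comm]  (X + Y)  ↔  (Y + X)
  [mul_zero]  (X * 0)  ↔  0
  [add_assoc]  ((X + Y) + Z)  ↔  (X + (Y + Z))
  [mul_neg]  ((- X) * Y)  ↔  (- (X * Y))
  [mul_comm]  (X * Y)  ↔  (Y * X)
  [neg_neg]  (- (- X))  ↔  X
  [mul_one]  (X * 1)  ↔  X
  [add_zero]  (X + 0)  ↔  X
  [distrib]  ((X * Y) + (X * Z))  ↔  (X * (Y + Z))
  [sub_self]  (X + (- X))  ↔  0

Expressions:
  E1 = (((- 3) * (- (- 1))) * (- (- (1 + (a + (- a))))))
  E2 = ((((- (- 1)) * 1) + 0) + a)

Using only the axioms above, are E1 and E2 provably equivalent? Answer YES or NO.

NO

Every axiom is a valid identity, so a rewrite proof would force E1 and E2 to agree under every assignment.
At a=0: E1 = -3 but E2 = 1; they differ, so no derivation exists.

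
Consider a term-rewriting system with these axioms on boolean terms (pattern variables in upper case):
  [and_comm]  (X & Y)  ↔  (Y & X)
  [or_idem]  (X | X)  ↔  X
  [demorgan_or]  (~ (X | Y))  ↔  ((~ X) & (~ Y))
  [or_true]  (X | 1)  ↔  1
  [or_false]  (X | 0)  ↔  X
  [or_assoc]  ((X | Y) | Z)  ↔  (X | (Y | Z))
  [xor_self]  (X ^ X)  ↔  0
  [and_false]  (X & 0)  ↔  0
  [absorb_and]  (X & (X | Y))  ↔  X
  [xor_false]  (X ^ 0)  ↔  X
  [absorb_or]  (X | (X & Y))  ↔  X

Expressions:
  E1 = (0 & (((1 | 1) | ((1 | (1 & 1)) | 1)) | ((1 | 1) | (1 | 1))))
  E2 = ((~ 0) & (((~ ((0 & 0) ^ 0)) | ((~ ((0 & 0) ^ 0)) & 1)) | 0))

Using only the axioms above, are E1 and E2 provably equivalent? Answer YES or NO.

All listed rules preserve value, hence provable equivalence implies equal values everywhere; look for a separating assignment.
the empty assignment (no variables occur) gives E1 ↦ 0, E2 ↦ 1; values differ ⇒ not provably equivalent.

NO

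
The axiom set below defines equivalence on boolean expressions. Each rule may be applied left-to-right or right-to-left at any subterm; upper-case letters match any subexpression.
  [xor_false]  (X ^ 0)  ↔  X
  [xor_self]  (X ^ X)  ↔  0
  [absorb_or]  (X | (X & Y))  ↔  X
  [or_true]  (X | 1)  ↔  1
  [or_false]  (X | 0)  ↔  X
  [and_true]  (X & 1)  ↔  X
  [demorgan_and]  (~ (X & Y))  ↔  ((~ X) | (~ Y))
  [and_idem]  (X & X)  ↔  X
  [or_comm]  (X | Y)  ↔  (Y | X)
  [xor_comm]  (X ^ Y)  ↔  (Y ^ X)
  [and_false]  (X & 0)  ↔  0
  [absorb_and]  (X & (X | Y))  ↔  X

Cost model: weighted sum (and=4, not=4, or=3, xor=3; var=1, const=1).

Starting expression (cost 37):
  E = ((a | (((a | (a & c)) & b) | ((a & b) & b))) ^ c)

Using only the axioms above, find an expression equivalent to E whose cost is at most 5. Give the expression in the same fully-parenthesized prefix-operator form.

(a ^ c)   [cost 5]

(1) (a | (a & c))  =[absorb_or →]=  a    ⊢ ((a | ((a & b) | ((a & b) & b))) ^ c)
(2) ((a & b) | ((a & b) & b))  =[absorb_or →]=  (a & b)    ⊢ ((a | (a & b)) ^ c)
(3) (a | (a & b))  =[absorb_or →]=  a    ⊢ cost 5, within 5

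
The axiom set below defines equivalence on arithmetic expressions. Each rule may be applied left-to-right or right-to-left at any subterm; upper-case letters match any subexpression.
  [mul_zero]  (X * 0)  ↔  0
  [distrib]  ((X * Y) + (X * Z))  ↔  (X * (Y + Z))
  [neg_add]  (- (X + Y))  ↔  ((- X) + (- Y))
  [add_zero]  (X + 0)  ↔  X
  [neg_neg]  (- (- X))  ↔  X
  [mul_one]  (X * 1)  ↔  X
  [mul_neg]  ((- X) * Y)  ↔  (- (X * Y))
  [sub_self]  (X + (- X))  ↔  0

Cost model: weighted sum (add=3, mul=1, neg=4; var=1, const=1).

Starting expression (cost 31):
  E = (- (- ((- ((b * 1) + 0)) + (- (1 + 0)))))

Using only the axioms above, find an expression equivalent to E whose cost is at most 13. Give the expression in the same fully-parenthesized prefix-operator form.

((- b) + (- 1))   [cost 13]

(1) (b * 1)  =[mul_one →]=  b    ⊢ (- (- ((- (b + 0)) + (- (1 + 0)))))
(2) (b + 0)  =[add_zero →]=  b    ⊢ (- (- ((- b) + (- (1 + 0)))))
(3) (- (- ((- b) + (- (1 + 0)))))  =[neg_neg →]=  ((- b) + (- (1 + 0)))
(4) (1 + 0)  =[add_zero →]=  1    ⊢ cost 13, within 13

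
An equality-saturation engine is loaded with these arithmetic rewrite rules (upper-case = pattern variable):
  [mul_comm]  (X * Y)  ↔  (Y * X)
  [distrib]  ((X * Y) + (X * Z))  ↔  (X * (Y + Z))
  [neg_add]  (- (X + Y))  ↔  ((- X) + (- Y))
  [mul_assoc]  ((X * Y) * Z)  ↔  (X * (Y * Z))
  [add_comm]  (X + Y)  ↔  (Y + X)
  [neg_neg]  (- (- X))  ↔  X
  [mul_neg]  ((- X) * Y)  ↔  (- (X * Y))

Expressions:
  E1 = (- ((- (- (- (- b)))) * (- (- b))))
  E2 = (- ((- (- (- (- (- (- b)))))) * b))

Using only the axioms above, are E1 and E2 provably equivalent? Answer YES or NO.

step 1: neg_neg (→) rewrites (- (- b)) into b, now (- ((- (- b)) * (- (- b))))
step 2: neg_neg (→) rewrites (- (- b)) into b, now (- ((- (- b)) * b))
step 3: neg_neg (←) rewrites (- (- b)) into (- (- (- (- b)))), now (- ((- (- (- (- b)))) * b))
step 4: neg_neg (←) rewrites (- (- b)) into (- (- (- (- b)))), which is E2

YES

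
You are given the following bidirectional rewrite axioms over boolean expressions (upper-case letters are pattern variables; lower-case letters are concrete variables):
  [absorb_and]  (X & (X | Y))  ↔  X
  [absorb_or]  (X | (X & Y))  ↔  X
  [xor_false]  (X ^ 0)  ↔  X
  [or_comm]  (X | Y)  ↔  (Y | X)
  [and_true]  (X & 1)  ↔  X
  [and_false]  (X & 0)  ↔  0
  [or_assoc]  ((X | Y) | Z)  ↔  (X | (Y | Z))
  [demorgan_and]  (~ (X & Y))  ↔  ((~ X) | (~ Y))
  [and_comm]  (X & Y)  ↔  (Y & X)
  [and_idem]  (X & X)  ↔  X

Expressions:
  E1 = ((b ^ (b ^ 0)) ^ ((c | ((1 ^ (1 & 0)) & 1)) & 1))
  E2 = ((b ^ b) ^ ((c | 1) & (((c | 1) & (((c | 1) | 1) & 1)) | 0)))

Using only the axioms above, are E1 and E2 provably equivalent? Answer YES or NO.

YES

1. [and_false →] (1 & 0)  →  0;  E1 = ((b ^ (b ^ 0)) ^ ((c | ((1 ^ 0) & 1)) & 1))
2. [and_true →] ((c | ((1 ^ 0) & 1)) & 1)  →  (c | ((1 ^ 0) & 1));  E1 = ((b ^ (b ^ 0)) ^ (c | ((1 ^ 0) & 1)))
3. [xor_false →] (b ^ 0)  →  b;  E1 = ((b ^ b) ^ (c | ((1 ^ 0) & 1)))
4. [xor_false →] (1 ^ 0)  →  1;  E1 = ((b ^ b) ^ (c | (1 & 1)))
5. [and_true →] (1 & 1)  →  1;  E1 = ((b ^ b) ^ (c | 1))
6. [absorb_and ←] (c | 1)  →  ((c | 1) & ((c | 1) | 0));  E1 = ((b ^ b) ^ ((c | 1) & ((c | 1) | 0)))
7. [absorb_and ←] (c | 1)  →  ((c | 1) & ((c | 1) | 1));  E1 = ((b ^ b) ^ ((c | 1) & (((c | 1) & ((c | 1) | 1)) | 0)))
8. [and_true ←] ((c | 1) | 1)  →  (((c | 1) | 1) & 1);  this is E2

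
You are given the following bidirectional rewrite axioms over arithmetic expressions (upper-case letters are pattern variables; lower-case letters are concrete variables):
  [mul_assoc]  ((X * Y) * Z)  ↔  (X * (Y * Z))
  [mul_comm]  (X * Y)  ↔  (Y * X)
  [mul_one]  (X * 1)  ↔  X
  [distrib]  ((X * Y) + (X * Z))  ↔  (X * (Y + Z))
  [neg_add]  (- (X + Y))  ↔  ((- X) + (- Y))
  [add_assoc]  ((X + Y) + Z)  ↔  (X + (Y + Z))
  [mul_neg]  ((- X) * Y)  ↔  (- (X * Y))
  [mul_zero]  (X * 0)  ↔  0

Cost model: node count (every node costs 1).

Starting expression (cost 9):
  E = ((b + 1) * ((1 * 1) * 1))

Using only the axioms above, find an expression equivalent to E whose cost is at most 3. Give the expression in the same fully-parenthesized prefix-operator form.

(b + 1)   [cost 3]

1. [mul_one →] (1 * 1)  →  1;  E = ((b + 1) * (1 * 1))
2. [mul_one →] (1 * 1)  →  1;  E = ((b + 1) * 1)
3. [mul_one →] ((b + 1) * 1)  →  (b + 1);  cost 3 ≤ 3, done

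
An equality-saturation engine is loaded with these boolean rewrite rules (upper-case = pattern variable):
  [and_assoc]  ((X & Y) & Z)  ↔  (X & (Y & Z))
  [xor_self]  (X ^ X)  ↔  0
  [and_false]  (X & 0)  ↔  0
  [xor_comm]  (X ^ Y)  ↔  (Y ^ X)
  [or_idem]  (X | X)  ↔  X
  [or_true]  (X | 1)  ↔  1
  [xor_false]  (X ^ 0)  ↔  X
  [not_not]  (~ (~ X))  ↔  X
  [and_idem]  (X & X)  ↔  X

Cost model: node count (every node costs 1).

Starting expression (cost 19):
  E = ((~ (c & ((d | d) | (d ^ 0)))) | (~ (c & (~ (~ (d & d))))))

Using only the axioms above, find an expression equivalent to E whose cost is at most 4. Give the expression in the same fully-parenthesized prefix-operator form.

(~ (c & d))   [cost 4]

1. [and_idem →] (d & d)  →  d;  E = ((~ (c & ((d | d) | (d ^ 0)))) | (~ (c & (~ (~ d)))))
2. [xor_false →] (d ^ 0)  →  d;  E = ((~ (c & ((d | d) | d))) | (~ (c & (~ (~ d)))))
3. [or_idem →] (d | d)  →  d;  E = ((~ (c & (d | d))) | (~ (c & (~ (~ d)))))
4. [not_not →] (~ (~ d))  →  d;  E = ((~ (c & (d | d))) | (~ (c & d)))
5. [or_idem →] (d | d)  →  d;  E = ((~ (c & d)) | (~ (c & d)))
6. [or_idem →] ((~ (c & d)) | (~ (c & d)))  →  (~ (c & d));  cost 4 ≤ 4, done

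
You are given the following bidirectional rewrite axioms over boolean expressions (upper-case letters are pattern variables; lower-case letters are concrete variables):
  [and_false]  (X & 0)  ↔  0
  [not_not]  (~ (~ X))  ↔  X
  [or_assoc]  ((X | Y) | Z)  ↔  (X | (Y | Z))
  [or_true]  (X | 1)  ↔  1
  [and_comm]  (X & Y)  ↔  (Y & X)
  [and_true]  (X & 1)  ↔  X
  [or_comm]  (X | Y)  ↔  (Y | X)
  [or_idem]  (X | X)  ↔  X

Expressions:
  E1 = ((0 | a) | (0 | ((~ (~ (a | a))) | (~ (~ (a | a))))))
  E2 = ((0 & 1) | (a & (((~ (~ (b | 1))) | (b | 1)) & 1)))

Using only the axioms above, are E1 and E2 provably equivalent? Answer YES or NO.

(1) ((~ (~ (a | a))) | (~ (~ (a | a))))  =[or_idem →]=  (~ (~ (a | a)))    ⊢ ((0 | a) | (0 | (~ (~ (a | a)))))
(2) ((0 | a) | (0 | (~ (~ (a | a)))))  =[or_comm →]=  ((0 | (~ (~ (a | a)))) | (0 | a))
(3) (a | a)  =[or_idem →]=  a    ⊢ ((0 | (~ (~ a))) | (0 | a))
(4) (~ (~ a))  =[not_not →]=  a    ⊢ ((0 | a) | (0 | a))
(5) ((0 | a) | (0 | a))  =[or_idem →]=  (0 | a)
(6) a  =[and_true ←]=  (a & 1)    ⊢ (0 | (a & 1))
(7) 0  =[and_true ←]=  (0 & 1)    ⊢ ((0 & 1) | (a & 1))
(8) 1  =[or_true ←]=  (b | 1)    ⊢ ((0 & 1) | (a & (b | 1)))
(9) (b | 1)  =[and_true ←]=  ((b | 1) & 1)    ⊢ ((0 & 1) | (a & ((b | 1) & 1)))
(10) (b | 1)  =[or_idem ←]=  ((b | 1) | (b | 1))    ⊢ ((0 & 1) | (a & (((b | 1) | (b | 1)) & 1)))
(11) (b | 1)  =[not_not ←]=  (~ (~ (b | 1)))    ⊢ E2

YES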